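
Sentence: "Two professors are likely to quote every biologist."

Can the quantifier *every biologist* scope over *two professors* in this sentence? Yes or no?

*every biologist* is the object of the infinitival complement of a raising predicate; raising infinitives are transparent for QR, so the two DPs are in effect clausemates.
Since no island is crossed, the inverse ordering is licensed alongside surface scope.

Yes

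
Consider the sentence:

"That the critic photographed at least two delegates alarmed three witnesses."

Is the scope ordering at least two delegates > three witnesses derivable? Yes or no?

No

*at least two delegates* occurs within the sentential subject *that the critic photographed at least two delegates*.
Sentential subjects are islands: a quantifier inside the subject clause cannot raise over the matrix predicate.
So *at least two delegates* cannot raise to a position above *three witnesses*.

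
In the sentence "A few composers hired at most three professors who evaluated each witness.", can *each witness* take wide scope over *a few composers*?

No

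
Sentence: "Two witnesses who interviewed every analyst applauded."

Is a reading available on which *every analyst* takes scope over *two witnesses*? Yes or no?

The target quantifier *every analyst* is part of the relative clause *who interviewed every analyst*.
Relative clauses are scope islands: a quantifier cannot QR out of a relative clause to take scope in the matrix clause.
There is no licit LF on which *every analyst* c-commands *two witnesses*.

No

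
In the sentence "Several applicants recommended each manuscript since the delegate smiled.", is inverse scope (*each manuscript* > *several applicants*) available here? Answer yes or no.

Yes

The adjunct island is irrelevant here — *each manuscript* and *several applicants* are both in the matrix clause.
With no island boundary between them, the object can take inverse scope over the subject via ordinary QR within the clause.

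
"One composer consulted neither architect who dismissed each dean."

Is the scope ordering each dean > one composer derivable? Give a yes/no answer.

*each dean* occurs within the relative clause *who dismissed each dean* modifying *neither architect*.
Relative clauses are scope islands: a quantifier cannot QR out of a relative clause to take scope in the matrix clause.
There is no licit LF on which *each dean* c-commands *one composer*.
(Only the surface reading survives: one fixed composer with respect to all the relevant deans.)

No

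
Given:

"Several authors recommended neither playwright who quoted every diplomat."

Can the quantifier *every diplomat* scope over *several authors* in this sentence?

No

The target quantifier *every diplomat* is part of the relative clause *who quoted every diplomat* modifying *neither playwright*.
The relative clause forms an island for QR, so the quantifier is confined to the head noun's restrictor.
So *every diplomat* cannot raise high enough to outscope *several authors*; only the surface ordering *several authors* > *every diplomat* is available.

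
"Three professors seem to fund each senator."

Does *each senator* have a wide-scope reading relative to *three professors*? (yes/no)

*each senator* is the object of the infinitival complement of a raising predicate; raising infinitives are transparent for QR, so the two DPs are in effect clausemates.
Ordinary QR to a clause-peripheral position gives the wide-scope LF for the lower DP.

Yes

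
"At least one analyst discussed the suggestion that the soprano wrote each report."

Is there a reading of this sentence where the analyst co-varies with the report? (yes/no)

That reading corresponds to *each report* > *at least one analyst*.
The target quantifier *each report* is part of the complex NP *the suggestion that the soprano wrote each report*.
A that-clause complement to a noun is an island; QR cannot cross the NP boundary.
*each report* is confined to the island and cannot take scope over *at least one analyst*.

No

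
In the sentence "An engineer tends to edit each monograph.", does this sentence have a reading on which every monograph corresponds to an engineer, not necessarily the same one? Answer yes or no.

Yes

That reading corresponds to *each monograph* > *an engineer*.
Raising constructions are monoclausal for scope purposes; *each monograph* is not separated from *an engineer* by any island.
No island intervenes, so both surface and inverse scope are derivable.
So *each monograph* > *an engineer* is among the available readings.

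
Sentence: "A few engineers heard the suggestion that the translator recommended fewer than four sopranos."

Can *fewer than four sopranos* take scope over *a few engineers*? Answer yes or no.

No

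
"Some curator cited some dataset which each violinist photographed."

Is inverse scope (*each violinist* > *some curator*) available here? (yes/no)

*each violinist* occurs within the relative clause *which each violinist photographed* modifying *some dataset*.
The relative clause forms an island for QR, so the quantifier is confined to the head noun's restrictor.
*each violinist* is confined to the island and cannot take scope over *some curator*.
(Only the surface reading survives: one fixed curator with respect to all the relevant violinists.)

No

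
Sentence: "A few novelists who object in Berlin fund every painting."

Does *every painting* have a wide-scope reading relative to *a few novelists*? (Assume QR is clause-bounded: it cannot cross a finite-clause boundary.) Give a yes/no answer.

Yes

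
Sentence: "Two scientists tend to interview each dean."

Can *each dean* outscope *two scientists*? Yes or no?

Yes

Infinitival complements of raising predicates do not block QR; *each dean* and *two scientists* are effectively clausemates.
Nothing blocks QR of the lower DP to a position above the higher one, so inverse scope is available.
So *each dean* > *two scientists* is among the available readings.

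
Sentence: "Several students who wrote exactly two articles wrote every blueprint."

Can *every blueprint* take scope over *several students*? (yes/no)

Yes

The relative clause *who wrote exactly two articles* modifies *several students*, but *every blueprint* is not inside that relative clause — it is an argument of the matrix verb.
QR within a single clause is free, so the lower quantifier may take scope over the higher one.
Both orderings are possible: *several students* > *every blueprint* and *every blueprint* > *several students*.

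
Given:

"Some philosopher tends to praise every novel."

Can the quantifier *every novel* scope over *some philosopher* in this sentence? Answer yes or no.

*every novel* is inside a raising infinitive, which is transparent to QR (no CP barrier), so it behaves as a matrix argument.
Since no island is crossed, the inverse ordering is licensed alongside surface scope.

Yes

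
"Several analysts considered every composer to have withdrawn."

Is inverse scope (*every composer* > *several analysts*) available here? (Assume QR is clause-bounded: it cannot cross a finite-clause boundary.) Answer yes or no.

This is an ECM construction: *every composer* is the infinitival subject, Case-marked by the matrix verb, and the infinitive is transparent for QR.
With no island boundary between them, the object can take inverse scope over the subject via ordinary QR within the clause.

Yes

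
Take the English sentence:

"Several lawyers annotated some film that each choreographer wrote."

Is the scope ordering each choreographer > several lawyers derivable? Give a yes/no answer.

No

*each choreographer* sits inside the relative clause *that each choreographer wrote* modifying *some film*.
QR out of a relative clause is ruled out by the relative-clause island constraint.
Hence only narrow scope for *each choreographer* (under *several lawyers*) survives.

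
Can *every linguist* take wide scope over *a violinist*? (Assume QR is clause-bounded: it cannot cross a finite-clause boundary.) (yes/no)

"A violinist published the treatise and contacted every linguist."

No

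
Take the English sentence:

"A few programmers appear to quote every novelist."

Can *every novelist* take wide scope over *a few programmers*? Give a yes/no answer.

Yes

The matrix predicate is a raising verb, whose infinitival complement is not a scope island — *every novelist* can QR into the matrix clause.
Clause-internal QR can adjoin the lower DP above the subject, yielding the inverse reading.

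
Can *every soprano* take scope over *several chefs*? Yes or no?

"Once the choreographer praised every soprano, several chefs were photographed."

The target quantifier *every soprano* is part of the adjunct clause *once the choreographer praised every soprano*.
Scope out of an adjunct clause is unavailable: QR respects the adjunct-island constraint.
*every soprano* > *several chefs* would require crossing that boundary, which is illicit.

No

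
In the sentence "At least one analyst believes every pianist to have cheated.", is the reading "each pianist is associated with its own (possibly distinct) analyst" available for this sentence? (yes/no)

Yes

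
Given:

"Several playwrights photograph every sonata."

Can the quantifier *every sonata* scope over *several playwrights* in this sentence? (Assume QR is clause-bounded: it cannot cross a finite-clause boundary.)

*every sonata* and *several playwrights* are in the same minimal clause.
Nothing blocks QR of the lower DP to a position above the higher one, so inverse scope is available.

Yes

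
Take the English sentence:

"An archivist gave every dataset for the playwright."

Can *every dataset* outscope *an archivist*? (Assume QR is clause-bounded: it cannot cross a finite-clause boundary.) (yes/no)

Yes

*every dataset* is the matrix object and *an archivist* the matrix subject; the two are clausemates.
Clause-internal QR can adjoin the lower DP above the subject, yielding the inverse reading.
The sentence is scopally ambiguous between *an archivist* > *every dataset* and *every dataset* > *an archivist*.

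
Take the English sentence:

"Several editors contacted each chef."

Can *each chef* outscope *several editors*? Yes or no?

*several editors* and *each chef* are co-arguments of the matrix verb, with nothing but a clause-internal boundary between them.
QR within a single clause is free, so the lower quantifier may take scope over the higher one.

Yes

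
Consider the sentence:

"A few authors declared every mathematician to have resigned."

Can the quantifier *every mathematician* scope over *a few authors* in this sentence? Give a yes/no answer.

Yes

*every mathematician* is an ECM subject; ECM complements are not islands, and the embedded quantifier may take matrix scope.
Since no island is crossed, the inverse ordering is licensed alongside surface scope.
Both orderings are possible: *a few authors* > *every mathematician* and *every mathematician* > *a few authors*.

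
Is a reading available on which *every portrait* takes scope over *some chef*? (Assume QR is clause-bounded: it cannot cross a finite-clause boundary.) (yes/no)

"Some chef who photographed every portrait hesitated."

No

*every portrait* is embedded in the relative clause *who photographed every portrait*.
Relative clauses are scope islands: a quantifier cannot QR out of a relative clause to take scope in the matrix clause.
So *every portrait* cannot raise to a position above *some chef*.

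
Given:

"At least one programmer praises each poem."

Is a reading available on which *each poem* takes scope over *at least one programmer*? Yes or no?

Both DPs are arguments of the same predicate; there is no clause or island boundary between them.
Clause-internal QR can adjoin the lower DP above the subject, yielding the inverse reading.
Both orderings are possible: *at least one programmer* > *each poem* and *each poem* > *at least one programmer*.

Yes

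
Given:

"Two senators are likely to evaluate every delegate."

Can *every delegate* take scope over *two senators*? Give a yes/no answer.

Raising constructions are monoclausal for scope purposes; *every delegate* is not separated from *two senators* by any island.
Ordinary QR to a clause-peripheral position gives the wide-scope LF for the lower DP.

Yes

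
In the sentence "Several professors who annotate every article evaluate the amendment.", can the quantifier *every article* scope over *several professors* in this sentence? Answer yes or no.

The target quantifier *every article* is part of the relative clause *who annotate every article*.
Relative clauses are scope islands: a quantifier cannot QR out of a relative clause to take scope in the matrix clause.
So *every article* cannot raise to a position above *several professors*.

No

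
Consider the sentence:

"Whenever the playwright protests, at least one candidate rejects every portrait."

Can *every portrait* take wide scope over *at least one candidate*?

Yes

*every portrait* is a matrix argument; the adjunct is an island but the target quantifier is outside it.
No island intervenes, so both surface and inverse scope are derivable.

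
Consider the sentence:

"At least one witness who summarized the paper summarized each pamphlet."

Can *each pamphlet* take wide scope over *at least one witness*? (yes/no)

Yes

The relative clause *who summarized the paper* modifies *at least one witness*, but *each pamphlet* is not inside that relative clause — it is an argument of the matrix verb.
Ordinary QR to a clause-peripheral position gives the wide-scope LF for the lower DP.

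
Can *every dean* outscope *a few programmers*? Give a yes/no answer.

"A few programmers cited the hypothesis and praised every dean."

*every dean* occurs within one conjunct of the coordinate structure (*praised every dean*).
The Coordinate Structure Constraint blocks movement (including QR) out of a single conjunct.
So *every dean* cannot raise to a position above *a few programmers*.

No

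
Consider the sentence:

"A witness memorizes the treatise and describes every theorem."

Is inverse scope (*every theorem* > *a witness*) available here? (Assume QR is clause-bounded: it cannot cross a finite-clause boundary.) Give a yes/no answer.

No

The DP *every theorem* is contained in one conjunct of the coordinate structure (*describes every theorem*).
Asymmetric QR out of one conjunct violates the Coordinate Structure Constraint.
*every theorem* is confined to the island and cannot take scope over *a witness*.
(Only the surface reading survives: one fixed witness with respect to all the relevant theorems.)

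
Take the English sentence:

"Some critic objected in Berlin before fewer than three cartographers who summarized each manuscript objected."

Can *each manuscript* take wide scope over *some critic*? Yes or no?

No

*each manuscript* sits inside the relative clause *who summarized each manuscript*, which is itself inside the adjunct *before fewer than three cartographers who summarized each manuscript objected*.
Nested islands: the RC island is itself inside an adjunct island, so wide scope is doubly excluded.
So *each manuscript* cannot raise to a position above *some critic*.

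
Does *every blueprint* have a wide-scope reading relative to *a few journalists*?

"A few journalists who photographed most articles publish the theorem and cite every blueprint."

The DP *every blueprint* is contained in one conjunct of the coordinate structure (*cite every blueprint*).
Coordinate structures are islands for non-across-the-board movement, QR included.
*every blueprint* is confined to the island and cannot take scope over *a few journalists*.

No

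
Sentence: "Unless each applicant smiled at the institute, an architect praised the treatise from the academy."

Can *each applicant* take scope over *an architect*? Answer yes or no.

*each applicant* sits inside the adjunct clause *unless each applicant smiled at the institute*.
Adverbial clauses are not L-marked, so they are barriers for QR — the quantifier cannot escape the adjunct.
*each applicant* is confined to the island and cannot take scope over *an architect*.

No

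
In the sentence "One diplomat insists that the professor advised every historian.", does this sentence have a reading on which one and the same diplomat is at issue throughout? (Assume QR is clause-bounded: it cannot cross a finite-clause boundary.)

This is the *one diplomat* > *every historian* reading.
Nothing needs to raise for *one diplomat* > *every historian*, so no island constraint is at stake.

Yes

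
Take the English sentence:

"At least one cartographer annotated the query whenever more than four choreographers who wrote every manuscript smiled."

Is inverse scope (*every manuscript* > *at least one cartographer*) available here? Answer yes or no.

No

Structurally, *every manuscript* is inside the relative clause *who wrote every manuscript*, which is itself inside the adjunct *whenever more than four choreographers who wrote every manuscript smiled*.
Both the relative clause and the enclosing adjunct are scope islands; QR cannot cross either.
There is no licit LF on which *every manuscript* c-commands *at least one cartographer*.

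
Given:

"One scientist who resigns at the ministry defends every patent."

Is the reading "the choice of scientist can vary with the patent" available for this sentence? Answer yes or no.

The described interpretation is the *every patent* > *one scientist* scoping.
Although the sentence contains a relative clause (*who resigns at the ministry*), *every patent* is outside it, in the matrix VP.
Nothing blocks QR of the lower DP to a position above the higher one, so inverse scope is available.
The sentence is scopally ambiguous between *one scientist* > *every patent* and *every patent* > *one scientist*.

Yes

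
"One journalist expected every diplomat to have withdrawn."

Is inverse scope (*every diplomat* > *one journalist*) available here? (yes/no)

Yes

ECM infinitives lack a CP barrier, so *every diplomat* can QR over the matrix subject *one journalist*.
QR within a single clause is free, so the lower quantifier may take scope over the higher one.
Both orderings are possible: *one journalist* > *every diplomat* and *every diplomat* > *one journalist*.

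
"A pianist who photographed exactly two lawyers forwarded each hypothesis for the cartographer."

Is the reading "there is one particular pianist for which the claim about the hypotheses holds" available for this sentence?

Yes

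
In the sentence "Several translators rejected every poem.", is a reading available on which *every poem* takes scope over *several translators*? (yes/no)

*every poem* and *several translators* are in the same minimal clause.
With no island boundary between them, the object can take inverse scope over the subject via ordinary QR within the clause.

Yes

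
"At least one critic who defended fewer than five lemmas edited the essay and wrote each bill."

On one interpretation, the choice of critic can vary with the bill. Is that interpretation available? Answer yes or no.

No

The described interpretation is the *each bill* > *at least one critic* scoping.
The DP *each bill* is contained in one conjunct of the coordinate structure (*wrote each bill*).
The Coordinate Structure Constraint blocks movement (including QR) out of a single conjunct.
So *each bill* cannot raise to a position above *at least one critic*.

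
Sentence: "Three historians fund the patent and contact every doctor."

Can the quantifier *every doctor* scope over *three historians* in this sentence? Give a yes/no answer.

No

The target quantifier *every doctor* is part of one conjunct of the coordinate structure (*contact every doctor*).
Asymmetric QR out of one conjunct violates the Coordinate Structure Constraint.
There is no licit LF on which *every doctor* c-commands *three historians*.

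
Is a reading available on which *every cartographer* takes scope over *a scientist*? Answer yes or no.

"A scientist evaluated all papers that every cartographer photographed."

No

*every cartographer* occurs within the relative clause *that every cartographer photographed* modifying *all papers*.
The relative clause forms an island for QR, so the quantifier is confined to the head noun's restrictor.
Hence only narrow scope for *every cartographer* (under *a scientist*) survives.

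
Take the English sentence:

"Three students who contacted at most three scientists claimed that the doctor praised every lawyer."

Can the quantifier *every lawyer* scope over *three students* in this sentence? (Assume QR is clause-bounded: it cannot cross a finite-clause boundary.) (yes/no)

No

*every lawyer* occurs within the finite complement clause *that the doctor praised every lawyer*.
Under clause-bounded QR, a quantifier in an embedded finite clause cannot raise into the matrix clause.
So *every lawyer* cannot raise to a position above *three students*.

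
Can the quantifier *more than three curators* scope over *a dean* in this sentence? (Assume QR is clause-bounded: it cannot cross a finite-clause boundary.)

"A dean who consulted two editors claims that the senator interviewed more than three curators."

Structurally, *more than three curators* is inside the finite complement clause *that the senator interviewed more than three curators*.
Given the clause-boundedness assumption, QR cannot cross the finite CP into the matrix.
*more than three curators* > *a dean* would require crossing that boundary, which is illicit.

No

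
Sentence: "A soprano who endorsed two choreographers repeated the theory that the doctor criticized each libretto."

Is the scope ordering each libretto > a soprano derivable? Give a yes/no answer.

No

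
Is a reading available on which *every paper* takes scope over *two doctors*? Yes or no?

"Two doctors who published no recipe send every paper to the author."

Yes

The relative clause *who published no recipe* modifies *two doctors*, but *every paper* is not inside that relative clause — it is an argument of the matrix verb.
Nothing blocks QR of the lower DP to a position above the higher one, so inverse scope is available.
The sentence is scopally ambiguous between *two doctors* > *every paper* and *every paper* > *two doctors*.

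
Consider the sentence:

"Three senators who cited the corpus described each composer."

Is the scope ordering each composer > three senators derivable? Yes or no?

Yes

Although the sentence contains a relative clause (*who cited the corpus*), *each composer* is outside it, in the matrix VP.
Clause-internal QR can adjoin the lower DP above the subject, yielding the inverse reading.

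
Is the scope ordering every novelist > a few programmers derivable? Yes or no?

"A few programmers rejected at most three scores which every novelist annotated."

The target quantifier *every novelist* is part of the relative clause *which every novelist annotated* modifying *at most three scores*.
The relative clause forms an island for QR, so the quantifier is confined to the head noun's restrictor.
So the wide-scope reading for *every novelist* is blocked.

No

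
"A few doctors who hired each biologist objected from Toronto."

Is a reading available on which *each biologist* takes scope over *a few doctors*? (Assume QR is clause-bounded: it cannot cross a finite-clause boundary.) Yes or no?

No

The DP *each biologist* is contained in the relative clause *who hired each biologist*.
A relative clause is a scope island — quantifier raising cannot cross its boundary.
So the wide-scope reading for *each biologist* is blocked.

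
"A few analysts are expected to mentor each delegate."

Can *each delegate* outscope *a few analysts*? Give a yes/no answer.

Yes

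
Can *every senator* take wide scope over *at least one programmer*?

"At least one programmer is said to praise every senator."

*every senator* is the object of the infinitival complement of a raising predicate; raising infinitives are transparent for QR, so the two DPs are in effect clausemates.
Ordinary QR to a clause-peripheral position gives the wide-scope LF for the lower DP.

Yes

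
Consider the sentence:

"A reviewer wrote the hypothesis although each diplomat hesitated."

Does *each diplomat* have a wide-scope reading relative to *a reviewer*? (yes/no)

*each diplomat* occurs within the adjunct clause *although each diplomat hesitated*.
The adjunct-island constraint bars QR out of an adverbial clause.
There is no licit LF on which *each diplomat* c-commands *a reviewer*.
(Only the surface reading survives: one fixed reviewer with respect to all the relevant diplomats.)

No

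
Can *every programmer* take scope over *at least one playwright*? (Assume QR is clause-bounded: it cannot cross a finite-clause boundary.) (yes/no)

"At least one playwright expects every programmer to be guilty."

Yes

*every programmer* is the subject of an ECM infinitive — the infinitival complement of an ECM verb is not a scope island, so *every programmer* can raise into the matrix clause.
Clause-internal QR can adjoin the lower DP above the subject, yielding the inverse reading.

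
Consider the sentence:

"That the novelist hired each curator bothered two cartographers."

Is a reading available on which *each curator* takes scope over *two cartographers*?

*each curator* occurs within the sentential subject *that the novelist hired each curator*.
The subject-island constraint blocks QR out of a clausal subject.
*each curator* > *two cartographers* would require crossing that boundary, which is illicit.

No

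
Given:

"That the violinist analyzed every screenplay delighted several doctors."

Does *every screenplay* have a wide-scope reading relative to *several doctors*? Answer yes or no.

No

The target quantifier *every screenplay* is part of the sentential subject *that the violinist analyzed every screenplay*.
The Sentential Subject Constraint rules out raising the quantifier out of the that-clause subject.
*every screenplay* is confined to the island and cannot take scope over *several doctors*.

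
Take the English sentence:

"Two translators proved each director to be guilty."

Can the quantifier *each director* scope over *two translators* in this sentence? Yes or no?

Yes

The ECM infinitive is scope-transparent — *each director* is free to raise above *two translators*.
No island intervenes, so both surface and inverse scope are derivable.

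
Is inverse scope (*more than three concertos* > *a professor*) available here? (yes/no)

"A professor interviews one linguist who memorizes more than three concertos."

No

The target quantifier *more than three concertos* is part of the relative clause *who memorizes more than three concertos* modifying *one linguist*.
A relative clause is a scope island — quantifier raising cannot cross its boundary.
So *more than three concertos* cannot raise to a position above *a professor*.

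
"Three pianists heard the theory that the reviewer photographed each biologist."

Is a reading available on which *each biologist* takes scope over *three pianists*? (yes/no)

No

The target quantifier *each biologist* is part of the complex NP *the theory that the reviewer photographed each biologist*.
The complex NP is opaque for QR — the quantifier is frozen inside the noun's complement.
So *each biologist* cannot raise to a position above *three pianists*.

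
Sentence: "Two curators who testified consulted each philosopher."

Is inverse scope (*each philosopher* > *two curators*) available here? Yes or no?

Yes

The relative clause *who testified* modifies *two curators*, but *each philosopher* is not inside that relative clause — it is an argument of the matrix verb.
QR within a single clause is free, so the lower quantifier may take scope over the higher one.
So *each philosopher* > *two curators* is among the available readings.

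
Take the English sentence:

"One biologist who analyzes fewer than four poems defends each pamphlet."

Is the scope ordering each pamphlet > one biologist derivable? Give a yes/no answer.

Although the sentence contains a relative clause (*who analyzes fewer than four poems*), *each pamphlet* is outside it, in the matrix VP.
With no island boundary between them, the object can take inverse scope over the subject via ordinary QR within the clause.

Yes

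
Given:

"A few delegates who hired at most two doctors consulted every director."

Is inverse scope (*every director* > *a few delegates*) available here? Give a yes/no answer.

Yes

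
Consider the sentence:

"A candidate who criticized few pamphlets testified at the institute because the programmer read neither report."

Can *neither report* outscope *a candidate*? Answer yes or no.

*neither report* occurs within the adjunct clause *because the programmer read neither report*.
Adjuncts are opaque for quantifier raising; a quantifier in an adjunct stays inside it.
So the wide-scope reading for *neither report* is blocked.

No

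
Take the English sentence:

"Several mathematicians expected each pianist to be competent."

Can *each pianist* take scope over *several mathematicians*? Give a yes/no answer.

The ECM infinitive is scope-transparent — *each pianist* is free to raise above *several mathematicians*.
Since no island is crossed, the inverse ordering is licensed alongside surface scope.

Yes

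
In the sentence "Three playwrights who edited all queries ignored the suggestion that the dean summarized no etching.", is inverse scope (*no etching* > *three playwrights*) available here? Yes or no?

No

The DP *no etching* is contained in the complex NP *the suggestion that the dean summarized no etching*.
The Complex NP Constraint bars QR out of the complement clause of a noun.
So *no etching* cannot raise to a position above *three playwrights*.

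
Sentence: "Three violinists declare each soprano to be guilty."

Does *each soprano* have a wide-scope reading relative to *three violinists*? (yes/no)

Yes

*each soprano* is the subject of an ECM infinitive — the infinitival complement of an ECM verb is not a scope island, so *each soprano* can raise into the matrix clause.
With no island boundary between them, the object can take inverse scope over the subject via ordinary QR within the clause.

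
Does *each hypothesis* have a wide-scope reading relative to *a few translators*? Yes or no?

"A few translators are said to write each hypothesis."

Yes

Raising constructions are monoclausal for scope purposes; *each hypothesis* is not separated from *a few translators* by any island.
Since no island is crossed, the inverse ordering is licensed alongside surface scope.
So *each hypothesis* > *a few translators* is among the available readings.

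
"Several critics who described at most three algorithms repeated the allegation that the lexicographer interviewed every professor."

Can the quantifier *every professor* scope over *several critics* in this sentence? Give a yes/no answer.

Structurally, *every professor* is inside the complex NP *the allegation that the lexicographer interviewed every professor*.
The complex NP is opaque for QR — the quantifier is frozen inside the noun's complement.
So *every professor* cannot raise high enough to outscope *several critics*; only the surface ordering *several critics* > *every professor* is available.

No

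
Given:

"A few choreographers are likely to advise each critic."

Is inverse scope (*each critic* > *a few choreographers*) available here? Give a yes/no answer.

Yes

Infinitival complements of raising predicates do not block QR; *each critic* and *a few choreographers* are effectively clausemates.
Since no island is crossed, the inverse ordering is licensed alongside surface scope.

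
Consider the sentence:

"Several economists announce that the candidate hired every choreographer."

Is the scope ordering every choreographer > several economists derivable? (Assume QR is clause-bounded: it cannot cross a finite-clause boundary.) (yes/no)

*every choreographer* occurs within the finite complement clause *that the candidate hired every choreographer*.
Given the clause-boundedness assumption, QR cannot cross the finite CP into the matrix.
So *every choreographer* cannot raise to a position above *several economists*.

No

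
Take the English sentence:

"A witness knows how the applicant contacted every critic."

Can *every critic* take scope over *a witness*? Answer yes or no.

Structurally, *every critic* is inside the embedded question *how the applicant contacted every critic*.
Embedded wh-clauses are opaque for QR, so the quantifier stays inside the question.
The inverse ordering *every critic* > *a witness* is therefore underivable.
(Only the surface reading survives: one fixed witness with respect to all the relevant critics.)

No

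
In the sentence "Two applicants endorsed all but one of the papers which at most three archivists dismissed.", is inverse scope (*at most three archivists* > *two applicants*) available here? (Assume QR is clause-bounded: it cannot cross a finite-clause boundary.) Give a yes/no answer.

The DP *at most three archivists* is contained in the relative clause *which at most three archivists dismissed* modifying *all but one of the papers*.
The relative clause forms an island for QR, so the quantifier is confined to the head noun's restrictor.
So the wide-scope reading for *at most three archivists* is blocked.

No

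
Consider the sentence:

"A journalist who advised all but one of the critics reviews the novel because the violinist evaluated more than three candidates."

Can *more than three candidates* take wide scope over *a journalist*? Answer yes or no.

No

Structurally, *more than three candidates* is inside the adjunct clause *because the violinist evaluated more than three candidates*.
Adjunct clauses are scope islands: a quantifier inside an adjunct cannot raise into the matrix clause.
So *more than three candidates* cannot raise to a position above *a journalist*.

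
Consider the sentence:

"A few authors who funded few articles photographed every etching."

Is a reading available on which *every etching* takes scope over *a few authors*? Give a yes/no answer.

The RC *who funded few articles* is an island, but *every etching* is not inside it — it is the matrix object, a clausemate of *a few authors*.
Since no island is crossed, the inverse ordering is licensed alongside surface scope.

Yes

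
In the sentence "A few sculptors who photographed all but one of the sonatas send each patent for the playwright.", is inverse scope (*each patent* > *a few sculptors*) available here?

*each patent* sits in the matrix clause, not in the relative clause on *a few sculptors*.
Ordinary QR to a clause-peripheral position gives the wide-scope LF for the lower DP.

Yes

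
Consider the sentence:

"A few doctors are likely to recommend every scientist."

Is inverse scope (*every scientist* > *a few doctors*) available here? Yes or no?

Raising constructions are monoclausal for scope purposes; *every scientist* is not separated from *a few doctors* by any island.
No island intervenes, so both surface and inverse scope are derivable.

Yes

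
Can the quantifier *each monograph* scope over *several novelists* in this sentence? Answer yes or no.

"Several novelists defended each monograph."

*each monograph* and *several novelists* are in the same minimal clause.
Nothing blocks QR of the lower DP to a position above the higher one, so inverse scope is available.
So *each monograph* > *several novelists* is among the available readings.

Yes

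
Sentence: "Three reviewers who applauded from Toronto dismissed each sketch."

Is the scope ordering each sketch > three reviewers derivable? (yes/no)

Yes

*each sketch* sits in the matrix clause, not in the relative clause on *three reviewers*.
Clause-internal QR can adjoin the lower DP above the subject, yielding the inverse reading.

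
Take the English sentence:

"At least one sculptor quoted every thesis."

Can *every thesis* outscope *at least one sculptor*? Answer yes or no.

Yes

Both DPs are arguments of the same predicate; there is no clause or island boundary between them.
Since no island is crossed, the inverse ordering is licensed alongside surface scope.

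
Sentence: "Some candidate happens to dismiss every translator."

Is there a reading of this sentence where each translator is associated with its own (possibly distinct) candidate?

Yes

The described interpretation is the *every translator* > *some candidate* scoping.
*every translator* is inside a raising infinitive, which is transparent to QR (no CP barrier), so it behaves as a matrix argument.
Ordinary QR to a clause-peripheral position gives the wide-scope LF for the lower DP.
Both orderings are possible: *some candidate* > *every translator* and *every translator* > *some candidate*.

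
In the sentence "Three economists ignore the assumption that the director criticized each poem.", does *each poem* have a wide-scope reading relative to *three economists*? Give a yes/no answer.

*each poem* is embedded in the complex NP *the assumption that the director criticized each poem*.
Since the clause is the complement of a nominal head, the CNPC blocks scope extraction.
There is no licit LF on which *each poem* c-commands *three economists*.

No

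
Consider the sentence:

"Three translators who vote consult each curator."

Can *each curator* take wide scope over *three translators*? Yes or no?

*each curator* is a matrix argument; only *three translators* is modified by the relative clause *who vote*, so the RC island is irrelevant to the target quantifier.
Ordinary QR to a clause-peripheral position gives the wide-scope LF for the lower DP.
So *each curator* > *three translators* is among the available readings.

Yes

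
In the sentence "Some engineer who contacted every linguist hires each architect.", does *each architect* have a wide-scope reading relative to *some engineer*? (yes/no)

Yes

The relative clause *who contacted every linguist* modifies *some engineer*, but *each architect* is not inside that relative clause — it is an argument of the matrix verb.
Ordinary QR to a clause-peripheral position gives the wide-scope LF for the lower DP.
So *each architect* > *some engineer* is among the available readings.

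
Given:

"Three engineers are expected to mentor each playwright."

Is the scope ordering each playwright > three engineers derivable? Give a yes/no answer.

Yes

Raising constructions are monoclausal for scope purposes; *each playwright* is not separated from *three engineers* by any island.
Nothing blocks QR of the lower DP to a position above the higher one, so inverse scope is available.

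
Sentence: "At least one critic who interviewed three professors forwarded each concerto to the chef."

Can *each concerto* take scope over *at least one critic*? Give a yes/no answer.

Yes

The relative clause *who interviewed three professors* modifies *at least one critic*, but *each concerto* is not inside that relative clause — it is an argument of the matrix verb.
Since no island is crossed, the inverse ordering is licensed alongside surface scope.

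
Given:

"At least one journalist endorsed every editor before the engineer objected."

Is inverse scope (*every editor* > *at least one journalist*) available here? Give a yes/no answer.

Neither queried DP is inside the adjunct, so the adjunct-island constraint does not apply.
No island intervenes, so both surface and inverse scope are derivable.

Yes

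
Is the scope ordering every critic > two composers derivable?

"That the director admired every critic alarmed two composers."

*every critic* is embedded in the sentential subject *that the director admired every critic*.
Sentential subjects are islands: a quantifier inside the subject clause cannot raise over the matrix predicate.
There is no licit LF on which *every critic* c-commands *two composers*.

No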